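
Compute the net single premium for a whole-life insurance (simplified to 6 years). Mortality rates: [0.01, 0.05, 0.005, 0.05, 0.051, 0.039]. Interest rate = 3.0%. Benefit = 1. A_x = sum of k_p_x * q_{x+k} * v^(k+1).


v = 0.970874
Year 0: k_p_x=1.0, q=0.01, term=0.009709
Year 1: k_p_x=0.99, q=0.05, term=0.046658
Year 2: k_p_x=0.9405, q=0.005, term=0.004303
Year 3: k_p_x=0.935797, q=0.05, term=0.041572
Year 4: k_p_x=0.889008, q=0.051, term=0.03911
Year 5: k_p_x=0.843668, q=0.039, term=0.027556
A_x = 0.1689


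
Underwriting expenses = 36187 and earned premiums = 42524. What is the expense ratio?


Expense ratio = expenses / premiums
= 36187 / 42524
= 0.851


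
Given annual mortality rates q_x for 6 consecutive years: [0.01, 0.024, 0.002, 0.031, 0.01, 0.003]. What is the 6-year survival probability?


p_k = 1 - q_k for each year
Survival = product of (1 - q_k)
= 0.99 * 0.976 * 0.998 * 0.969 * 0.99 * 0.997
= 0.9223


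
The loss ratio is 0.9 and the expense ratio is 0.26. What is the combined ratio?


Combined ratio = loss ratio + expense ratio
= 0.9 + 0.26
= 1.16


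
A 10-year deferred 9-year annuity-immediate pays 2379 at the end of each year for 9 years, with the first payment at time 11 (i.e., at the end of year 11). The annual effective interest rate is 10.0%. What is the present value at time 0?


PV at time 10 of the 9-year annuity-immediate:
a_n = 2379 * (1-(1+0.1)^(-9))/0.1 = 13700.7177
Discount back 10 years to time 0:
PV = 13700.7177 * (1+0.1)^(-10)
= 13700.7177 * 0.385543
= 5282.2198


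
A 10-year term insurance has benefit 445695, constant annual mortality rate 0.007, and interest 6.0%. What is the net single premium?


NSP = benefit * sum_{k=0}^{n-1} k_p_x * q * v^(k+1)
With constant q=0.007, v=0.943396
Sum = 0.050095
NSP = 445695 * 0.050095
= 22327.2581


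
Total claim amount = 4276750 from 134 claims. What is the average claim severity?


severity = total / number
= 4276750 / 134
= 31916.0448


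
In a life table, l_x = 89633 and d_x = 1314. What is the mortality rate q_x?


q_x = d_x / l_x
= 1314 / 89633
= 0.0147


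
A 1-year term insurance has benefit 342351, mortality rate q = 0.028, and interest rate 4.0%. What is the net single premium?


NSP = benefit * q * v
v = 1/(1+i) = 0.961538
NSP = 342351 * 0.028 * 0.961538
= 9217.1423


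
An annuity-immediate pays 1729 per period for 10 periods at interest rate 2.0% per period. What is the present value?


PV = PMT * (1 - (1+i)^(-n)) / i
= 1729 * (1 - (1+0.02)^(-10)) / 0.02
= 1729 * (1 - 0.820348) / 0.02
= 1729 * 8.982585
= 15530.8895


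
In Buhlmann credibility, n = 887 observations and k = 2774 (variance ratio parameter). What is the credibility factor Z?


Z = n / (n + k)
= 887 / (887 + 2774)
= 887 / 3661
= 0.2423


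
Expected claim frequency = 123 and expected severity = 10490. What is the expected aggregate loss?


E[S] = E[N] * E[X]
= 123 * 10490
= 1.2903e+06


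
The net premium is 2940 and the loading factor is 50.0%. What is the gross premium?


Gross = net * (1 + loading)
= 2940 * (1 + 0.5)
= 2940 * 1.5
= 4410.0


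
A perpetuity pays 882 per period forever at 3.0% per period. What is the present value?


PV = PMT / i
= 882 / 0.03
= 29400.0


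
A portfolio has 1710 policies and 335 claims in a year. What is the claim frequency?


frequency = claims / policies
= 335 / 1710
= 0.1959


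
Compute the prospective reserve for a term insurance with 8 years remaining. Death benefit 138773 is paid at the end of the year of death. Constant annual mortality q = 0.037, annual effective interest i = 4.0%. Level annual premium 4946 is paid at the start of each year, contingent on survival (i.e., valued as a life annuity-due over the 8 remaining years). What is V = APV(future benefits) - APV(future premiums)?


v = 1/(1+i) = 0.961538
APV(future benefits) per unit = sum_{k=0}^{7} k_p_x * q * v^(k+1) = 0.22083
APV(future benefits) = 138773 * 0.22083 = 30645.223
Life annuity-due factor ä_{x:8} = sum_{k=0}^{7} k_p_x * v^k = 6.20711
APV(future premiums) = 4946 * 6.20711 = 30700.3648
V = 30645.223 - 30700.3648
= -55.1418


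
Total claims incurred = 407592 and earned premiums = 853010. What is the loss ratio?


Loss ratio = claims / premiums
= 407592 / 853010
= 0.4778


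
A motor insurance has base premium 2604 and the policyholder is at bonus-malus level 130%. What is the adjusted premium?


adjusted = base * BM_level / 100
= 2604 * 130 / 100
= 2604 * 1.3
= 3385.2


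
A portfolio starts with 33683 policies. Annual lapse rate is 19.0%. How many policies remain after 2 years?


remaining = initial * (1 - lapse)^years
= 33683 * (1 - 0.19)^2
= 33683 * 0.6561
= 22099.4163


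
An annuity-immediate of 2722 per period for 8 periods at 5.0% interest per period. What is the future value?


FV = PMT * ((1+i)^n - 1) / i
= 2722 * ((1.05)^8 - 1) / 0.05
= 2722 * (1.477455 - 1) / 0.05
= 25992.6744


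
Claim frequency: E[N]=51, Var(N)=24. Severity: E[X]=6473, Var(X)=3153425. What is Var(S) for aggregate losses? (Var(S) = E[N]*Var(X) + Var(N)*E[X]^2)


Var(S) = E[N]*Var(X) + Var(N)*E[X]^2
= 51*3153425 + 24*6473^2
= 160824675 + 1005593496
= 1.1664e+09


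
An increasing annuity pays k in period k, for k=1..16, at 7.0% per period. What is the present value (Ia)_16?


(Ia)_n = sum_{k=1}^{n} k * v^k, v = 1/(1+i)
v = 0.934579
Sum computed term by term:
(Ia)_16 = 66.9737


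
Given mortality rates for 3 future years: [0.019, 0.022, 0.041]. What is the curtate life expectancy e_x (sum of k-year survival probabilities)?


e_x = sum_{k=1}^{n} k_p_x
k_p_x values:
  1_p_x = 0.981
  2_p_x = 0.959418
  3_p_x = 0.920082
e_x = 2.8605


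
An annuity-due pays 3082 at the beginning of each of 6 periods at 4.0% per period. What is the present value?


PV_due = PMT * (1-(1+i)^(-n))/i * (1+i)
PV_immediate = 16156.2658
PV_due = 16156.2658 * 1.04
= 16802.5164


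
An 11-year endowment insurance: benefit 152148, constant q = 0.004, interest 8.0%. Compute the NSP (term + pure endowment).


Term component = 4271.8454
Pure endowment = 11_p_x * v^11 * benefit = 0.95687 * 0.428883 * 152148 = 62439.2475
NSP = 66711.0928


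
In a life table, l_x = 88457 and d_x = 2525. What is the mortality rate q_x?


q_x = d_x / l_x
= 2525 / 88457
= 0.0285


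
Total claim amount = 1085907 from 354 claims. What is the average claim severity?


severity = total / number
= 1085907 / 354
= 3067.5339


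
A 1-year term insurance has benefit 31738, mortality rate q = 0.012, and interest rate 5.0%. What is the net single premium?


NSP = benefit * q * v
v = 1/(1+i) = 0.952381
NSP = 31738 * 0.012 * 0.952381
= 362.72


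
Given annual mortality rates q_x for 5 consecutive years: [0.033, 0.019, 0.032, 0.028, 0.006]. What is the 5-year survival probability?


p_k = 1 - q_k for each year
Survival = product of (1 - q_k)
= 0.967 * 0.981 * 0.968 * 0.972 * 0.994
= 0.8872


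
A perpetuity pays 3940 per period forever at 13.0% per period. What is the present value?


PV = PMT / i
= 3940 / 0.13
= 30307.6923


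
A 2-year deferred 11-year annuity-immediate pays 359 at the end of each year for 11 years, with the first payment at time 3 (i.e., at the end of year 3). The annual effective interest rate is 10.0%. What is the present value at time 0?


PV at time 2 of the 11-year annuity-immediate:
a_n = 359 * (1-(1+0.1)^(-11))/0.1 = 2331.7269
Discount back 2 years to time 0:
PV = 2331.7269 * (1+0.1)^(-2)
= 2331.7269 * 0.826446
= 1927.047


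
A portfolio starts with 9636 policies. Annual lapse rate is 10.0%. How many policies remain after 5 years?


remaining = initial * (1 - lapse)^years
= 9636 * (1 - 0.1)^5
= 9636 * 0.59049
= 5689.9616


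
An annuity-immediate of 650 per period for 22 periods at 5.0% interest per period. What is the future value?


FV = PMT * ((1+i)^n - 1) / i
= 650 * ((1.05)^22 - 1) / 0.05
= 650 * (2.925261 - 1) / 0.05
= 25028.3894


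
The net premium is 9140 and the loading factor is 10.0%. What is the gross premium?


Gross = net * (1 + loading)
= 9140 * (1 + 0.1)
= 9140 * 1.1
= 10054.0


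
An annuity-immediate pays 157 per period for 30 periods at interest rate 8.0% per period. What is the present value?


PV = PMT * (1 - (1+i)^(-n)) / i
= 157 * (1 - (1+0.08)^(-30)) / 0.08
= 157 * (1 - 0.099377) / 0.08
= 157 * 11.257783
= 1767.472


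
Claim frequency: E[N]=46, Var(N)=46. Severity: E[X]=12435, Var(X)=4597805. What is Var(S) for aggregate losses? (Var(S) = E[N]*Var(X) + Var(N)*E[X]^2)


Var(S) = E[N]*Var(X) + Var(N)*E[X]^2
= 46*4597805 + 46*12435^2
= 211499030 + 7112944350
= 7.3244e+09


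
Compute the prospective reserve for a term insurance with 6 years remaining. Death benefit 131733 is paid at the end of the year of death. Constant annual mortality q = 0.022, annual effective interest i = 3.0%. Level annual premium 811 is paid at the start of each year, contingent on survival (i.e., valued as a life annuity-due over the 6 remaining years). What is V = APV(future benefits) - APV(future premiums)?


v = 1/(1+i) = 0.970874
APV(future benefits) per unit = sum_{k=0}^{5} k_p_x * q * v^(k+1) = 0.113029
APV(future benefits) = 131733 * 0.113029 = 14889.6219
Life annuity-due factor ä_{x:6} = sum_{k=0}^{5} k_p_x * v^k = 5.291803
APV(future premiums) = 811 * 5.291803 = 4291.6519
V = 14889.6219 - 4291.6519
= 10597.97


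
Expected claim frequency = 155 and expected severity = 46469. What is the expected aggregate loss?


E[S] = E[N] * E[X]
= 155 * 46469
= 7.2027e+06


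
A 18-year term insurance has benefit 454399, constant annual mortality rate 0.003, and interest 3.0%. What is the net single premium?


NSP = benefit * sum_{k=0}^{n-1} k_p_x * q * v^(k+1)
With constant q=0.003, v=0.970874
Sum = 0.040321
NSP = 454399 * 0.040321
= 18321.7252


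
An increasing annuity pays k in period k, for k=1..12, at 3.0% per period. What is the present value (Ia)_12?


(Ia)_n = sum_{k=1}^{n} k * v^k, v = 1/(1+i)
v = 0.970874
Sum computed term by term:
(Ia)_12 = 61.2022


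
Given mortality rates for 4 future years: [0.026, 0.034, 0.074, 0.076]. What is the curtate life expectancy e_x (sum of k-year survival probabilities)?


e_x = sum_{k=1}^{n} k_p_x
k_p_x values:
  1_p_x = 0.974
  2_p_x = 0.940884
  3_p_x = 0.871259
  4_p_x = 0.805043
e_x = 3.5912


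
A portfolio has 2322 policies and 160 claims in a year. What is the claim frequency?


frequency = claims / policies
= 160 / 2322
= 0.0689


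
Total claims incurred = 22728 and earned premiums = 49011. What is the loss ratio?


Loss ratio = claims / premiums
= 22728 / 49011
= 0.4637


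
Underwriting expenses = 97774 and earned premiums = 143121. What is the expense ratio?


Expense ratio = expenses / premiums
= 97774 / 143121
= 0.6832


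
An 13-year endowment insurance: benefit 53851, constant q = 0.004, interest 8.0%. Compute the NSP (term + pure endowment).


Term component = 1669.3044
Pure endowment = 13_p_x * v^13 * benefit = 0.94923 * 0.367698 * 53851 = 18795.6068
NSP = 20464.9112


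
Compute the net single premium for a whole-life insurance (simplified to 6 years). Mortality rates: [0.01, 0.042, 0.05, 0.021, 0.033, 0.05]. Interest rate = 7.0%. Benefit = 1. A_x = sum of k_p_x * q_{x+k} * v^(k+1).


v = 0.934579
Year 0: k_p_x=1.0, q=0.01, term=0.009346
Year 1: k_p_x=0.99, q=0.042, term=0.036318
Year 2: k_p_x=0.94842, q=0.05, term=0.03871
Year 3: k_p_x=0.900999, q=0.021, term=0.014435
Year 4: k_p_x=0.882078, q=0.033, term=0.020754
Year 5: k_p_x=0.852969, q=0.05, term=0.028418
A_x = 0.148


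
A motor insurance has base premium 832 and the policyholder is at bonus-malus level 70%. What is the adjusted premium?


adjusted = base * BM_level / 100
= 832 * 70 / 100
= 832 * 0.7
= 582.4


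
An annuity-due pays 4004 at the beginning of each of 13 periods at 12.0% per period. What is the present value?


PV_due = PMT * (1-(1+i)^(-n))/i * (1+i)
PV_immediate = 25719.8879
PV_due = 25719.8879 * 1.12
= 28806.2744


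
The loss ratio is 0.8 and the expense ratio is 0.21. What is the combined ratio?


Combined ratio = loss ratio + expense ratio
= 0.8 + 0.21
= 1.01


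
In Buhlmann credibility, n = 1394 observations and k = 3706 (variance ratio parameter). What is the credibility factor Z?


Z = n / (n + k)
= 1394 / (1394 + 3706)
= 1394 / 5100
= 0.2733


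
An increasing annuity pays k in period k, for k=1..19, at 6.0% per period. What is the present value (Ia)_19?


(Ia)_n = sum_{k=1}^{n} k * v^k, v = 1/(1+i)
v = 0.943396
Sum computed term by term:
(Ia)_19 = 92.4643


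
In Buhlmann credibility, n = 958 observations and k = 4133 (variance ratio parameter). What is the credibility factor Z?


Z = n / (n + k)
= 958 / (958 + 4133)
= 958 / 5091
= 0.1882


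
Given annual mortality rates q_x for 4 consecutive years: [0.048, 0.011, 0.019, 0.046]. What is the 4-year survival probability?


p_k = 1 - q_k for each year
Survival = product of (1 - q_k)
= 0.952 * 0.989 * 0.981 * 0.954
= 0.8812


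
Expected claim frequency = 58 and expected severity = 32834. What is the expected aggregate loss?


E[S] = E[N] * E[X]
= 58 * 32834
= 1.9044e+06


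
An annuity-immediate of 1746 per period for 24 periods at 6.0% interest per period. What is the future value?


FV = PMT * ((1+i)^n - 1) / i
= 1746 * ((1.06)^24 - 1) / 0.06
= 1746 * (4.048935 - 1) / 0.06
= 88723.9981


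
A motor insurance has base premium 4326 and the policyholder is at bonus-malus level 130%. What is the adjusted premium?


adjusted = base * BM_level / 100
= 4326 * 130 / 100
= 4326 * 1.3
= 5623.8


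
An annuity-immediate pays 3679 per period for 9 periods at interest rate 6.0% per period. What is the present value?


PV = PMT * (1 - (1+i)^(-n)) / i
= 3679 * (1 - (1+0.06)^(-9)) / 0.06
= 3679 * (1 - 0.591898) / 0.06
= 3679 * 6.801692
= 25023.4259


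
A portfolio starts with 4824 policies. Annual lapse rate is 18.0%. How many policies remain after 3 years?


remaining = initial * (1 - lapse)^years
= 4824 * (1 - 0.18)^3
= 4824 * 0.551368
= 2659.7992


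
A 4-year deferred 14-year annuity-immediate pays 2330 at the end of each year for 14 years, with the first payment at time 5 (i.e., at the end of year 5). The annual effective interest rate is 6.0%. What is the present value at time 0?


PV at time 4 of the 14-year annuity-immediate:
a_n = 2330 * (1-(1+0.06)^(-14))/0.06 = 21657.3125
Discount back 4 years to time 0:
PV = 21657.3125 * (1+0.06)^(-4)
= 21657.3125 * 0.792094
= 17154.62


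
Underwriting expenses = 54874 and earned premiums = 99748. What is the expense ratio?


Expense ratio = expenses / premiums
= 54874 / 99748
= 0.5501


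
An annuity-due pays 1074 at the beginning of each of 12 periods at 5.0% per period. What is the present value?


PV_due = PMT * (1-(1+i)^(-n))/i * (1+i)
PV_immediate = 9519.1323
PV_due = 9519.1323 * 1.05
= 9995.0889


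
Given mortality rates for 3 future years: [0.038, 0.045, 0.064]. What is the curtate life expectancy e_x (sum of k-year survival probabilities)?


e_x = sum_{k=1}^{n} k_p_x
k_p_x values:
  1_p_x = 0.962
  2_p_x = 0.91871
  3_p_x = 0.859913
e_x = 2.7406


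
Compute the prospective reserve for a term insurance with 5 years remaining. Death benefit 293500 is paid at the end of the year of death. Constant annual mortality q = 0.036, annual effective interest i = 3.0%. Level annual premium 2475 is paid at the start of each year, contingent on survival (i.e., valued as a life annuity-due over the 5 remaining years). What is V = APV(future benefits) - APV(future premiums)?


v = 1/(1+i) = 0.970874
APV(future benefits) per unit = sum_{k=0}^{4} k_p_x * q * v^(k+1) = 0.153751
APV(future benefits) = 293500 * 0.153751 = 45125.8897
Life annuity-due factor ä_{x:5} = sum_{k=0}^{4} k_p_x * v^k = 4.398984
APV(future premiums) = 2475 * 4.398984 = 10887.4857
V = 45125.8897 - 10887.4857
= 34238.404


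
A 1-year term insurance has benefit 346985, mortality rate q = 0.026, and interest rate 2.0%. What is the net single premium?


NSP = benefit * q * v
v = 1/(1+i) = 0.980392
NSP = 346985 * 0.026 * 0.980392
= 8844.7157


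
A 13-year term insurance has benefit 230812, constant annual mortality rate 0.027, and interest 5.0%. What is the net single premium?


NSP = benefit * sum_{k=0}^{n-1} k_p_x * q * v^(k+1)
With constant q=0.027, v=0.952381
Sum = 0.220369
NSP = 230812 * 0.220369
= 50863.7988


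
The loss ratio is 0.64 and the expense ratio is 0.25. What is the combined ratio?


Combined ratio = loss ratio + expense ratio
= 0.64 + 0.25
= 0.89


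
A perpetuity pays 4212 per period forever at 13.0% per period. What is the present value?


PV = PMT / i
= 4212 / 0.13
= 32400.0


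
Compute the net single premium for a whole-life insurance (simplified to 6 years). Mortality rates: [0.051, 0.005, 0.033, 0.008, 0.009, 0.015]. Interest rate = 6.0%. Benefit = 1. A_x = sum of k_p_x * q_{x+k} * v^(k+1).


v = 0.943396
Year 0: k_p_x=1.0, q=0.051, term=0.048113
Year 1: k_p_x=0.949, q=0.005, term=0.004223
Year 2: k_p_x=0.944255, q=0.033, term=0.026163
Year 3: k_p_x=0.913095, q=0.008, term=0.005786
Year 4: k_p_x=0.90579, q=0.009, term=0.006092
Year 5: k_p_x=0.897638, q=0.015, term=0.009492
A_x = 0.0999


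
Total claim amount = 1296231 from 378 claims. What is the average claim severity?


severity = total / number
= 1296231 / 378
= 3429.1825


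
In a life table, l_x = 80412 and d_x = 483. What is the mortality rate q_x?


q_x = d_x / l_x
= 483 / 80412
= 0.006


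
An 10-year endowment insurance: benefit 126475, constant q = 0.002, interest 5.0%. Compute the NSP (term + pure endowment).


Term component = 1937.2813
Pure endowment = 10_p_x * v^10 * benefit = 0.980179 * 0.613913 * 126475 = 76105.6869
NSP = 78042.9682


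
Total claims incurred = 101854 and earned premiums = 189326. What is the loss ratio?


Loss ratio = claims / premiums
= 101854 / 189326
= 0.538


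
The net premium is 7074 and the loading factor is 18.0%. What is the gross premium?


Gross = net * (1 + loading)
= 7074 * (1 + 0.18)
= 7074 * 1.18
= 8347.32


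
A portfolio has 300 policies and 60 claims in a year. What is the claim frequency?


frequency = claims / policies
= 60 / 300
= 0.2


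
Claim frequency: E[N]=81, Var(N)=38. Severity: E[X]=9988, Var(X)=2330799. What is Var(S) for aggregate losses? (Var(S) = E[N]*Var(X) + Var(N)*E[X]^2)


Var(S) = E[N]*Var(X) + Var(N)*E[X]^2
= 81*2330799 + 38*9988^2
= 188794719 + 3790885472
= 3.9797e+09


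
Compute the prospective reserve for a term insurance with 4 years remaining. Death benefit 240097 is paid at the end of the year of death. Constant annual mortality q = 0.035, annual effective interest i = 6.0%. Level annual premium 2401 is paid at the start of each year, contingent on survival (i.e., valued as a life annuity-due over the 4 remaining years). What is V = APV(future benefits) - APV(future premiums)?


v = 1/(1+i) = 0.943396
APV(future benefits) per unit = sum_{k=0}^{3} k_p_x * q * v^(k+1) = 0.115357
APV(future benefits) = 240097 * 0.115357 = 27696.9014
Life annuity-due factor ä_{x:4} = sum_{k=0}^{3} k_p_x * v^k = 3.493673
APV(future premiums) = 2401 * 3.493673 = 8388.3092
V = 27696.9014 - 8388.3092
= 19308.5922


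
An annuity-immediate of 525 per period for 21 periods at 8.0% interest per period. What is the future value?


FV = PMT * ((1+i)^n - 1) / i
= 525 * ((1.08)^21 - 1) / 0.08
= 525 * (5.033834 - 1) / 0.08
= 26472.0338


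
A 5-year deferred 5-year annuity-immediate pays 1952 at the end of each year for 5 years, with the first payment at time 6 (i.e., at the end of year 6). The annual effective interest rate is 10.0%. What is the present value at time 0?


PV at time 5 of the 5-year annuity-immediate:
a_n = 1952 * (1-(1+0.1)^(-5))/0.1 = 7399.6158
Discount back 5 years to time 0:
PV = 7399.6158 * (1+0.1)^(-5)
= 7399.6158 * 0.620921
= 4594.5792


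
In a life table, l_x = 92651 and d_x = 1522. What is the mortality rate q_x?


q_x = d_x / l_x
= 1522 / 92651
= 0.0164


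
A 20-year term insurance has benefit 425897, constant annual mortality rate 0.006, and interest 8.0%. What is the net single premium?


NSP = benefit * sum_{k=0}^{n-1} k_p_x * q * v^(k+1)
With constant q=0.006, v=0.925926
Sum = 0.056496
NSP = 425897 * 0.056496
= 24061.6426


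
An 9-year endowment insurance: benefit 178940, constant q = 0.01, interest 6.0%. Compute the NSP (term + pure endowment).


Term component = 11740.7786
Pure endowment = 9_p_x * v^9 * benefit = 0.913517 * 0.591898 * 178940 = 96754.5499
NSP = 108495.3285


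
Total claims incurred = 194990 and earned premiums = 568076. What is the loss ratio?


Loss ratio = claims / premiums
= 194990 / 568076
= 0.3432


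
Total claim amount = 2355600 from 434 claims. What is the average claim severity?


severity = total / number
= 2355600 / 434
= 5427.6498


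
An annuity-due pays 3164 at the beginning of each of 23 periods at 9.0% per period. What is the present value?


PV_due = PMT * (1-(1+i)^(-n))/i * (1+i)
PV_immediate = 30311.7744
PV_due = 30311.7744 * 1.09
= 33039.8341


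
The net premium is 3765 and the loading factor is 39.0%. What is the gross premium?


Gross = net * (1 + loading)
= 3765 * (1 + 0.39)
= 3765 * 1.39
= 5233.35


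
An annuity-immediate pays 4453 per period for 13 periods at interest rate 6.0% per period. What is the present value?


PV = PMT * (1 - (1+i)^(-n)) / i
= 4453 * (1 - (1+0.06)^(-13)) / 0.06
= 4453 * (1 - 0.468839) / 0.06
= 4453 * 8.852683
= 39420.9972


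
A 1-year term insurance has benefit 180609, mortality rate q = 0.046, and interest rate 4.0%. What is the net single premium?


NSP = benefit * q * v
v = 1/(1+i) = 0.961538
NSP = 180609 * 0.046 * 0.961538
= 7988.475


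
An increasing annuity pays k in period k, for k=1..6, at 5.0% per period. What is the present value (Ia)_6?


(Ia)_n = sum_{k=1}^{n} k * v^k, v = 1/(1+i)
v = 0.952381
Sum computed term by term:
(Ia)_6 = 17.0437


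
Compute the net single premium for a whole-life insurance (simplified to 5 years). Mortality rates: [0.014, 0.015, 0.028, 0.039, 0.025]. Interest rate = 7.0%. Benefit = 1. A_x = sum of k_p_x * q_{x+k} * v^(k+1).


v = 0.934579
Year 0: k_p_x=1.0, q=0.014, term=0.013084
Year 1: k_p_x=0.986, q=0.015, term=0.012918
Year 2: k_p_x=0.97121, q=0.028, term=0.022198
Year 3: k_p_x=0.944016, q=0.039, term=0.028087
Year 4: k_p_x=0.907199, q=0.025, term=0.016171
A_x = 0.0925


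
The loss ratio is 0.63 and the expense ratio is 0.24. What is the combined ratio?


Combined ratio = loss ratio + expense ratio
= 0.63 + 0.24
= 0.87


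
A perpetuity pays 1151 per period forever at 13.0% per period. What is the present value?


PV = PMT / i
= 1151 / 0.13
= 8853.8462


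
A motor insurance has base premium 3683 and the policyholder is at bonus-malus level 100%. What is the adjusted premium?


adjusted = base * BM_level / 100
= 3683 * 100 / 100
= 3683 * 1.0
= 3683.0


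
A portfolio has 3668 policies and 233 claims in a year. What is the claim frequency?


frequency = claims / policies
= 233 / 3668
= 0.0635


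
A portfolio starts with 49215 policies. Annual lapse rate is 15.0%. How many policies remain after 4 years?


remaining = initial * (1 - lapse)^years
= 49215 * (1 - 0.15)^4
= 49215 * 0.522006
= 25690.5376


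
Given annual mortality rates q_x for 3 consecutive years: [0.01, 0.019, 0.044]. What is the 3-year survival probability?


p_k = 1 - q_k for each year
Survival = product of (1 - q_k)
= 0.99 * 0.981 * 0.956
= 0.9285


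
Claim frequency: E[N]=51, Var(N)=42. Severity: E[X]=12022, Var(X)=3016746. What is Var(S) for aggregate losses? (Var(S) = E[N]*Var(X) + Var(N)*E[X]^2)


Var(S) = E[N]*Var(X) + Var(N)*E[X]^2
= 51*3016746 + 42*12022^2
= 153854046 + 6070196328
= 6.2241e+09


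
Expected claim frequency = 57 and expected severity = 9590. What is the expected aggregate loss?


E[S] = E[N] * E[X]
= 57 * 9590
= 546630


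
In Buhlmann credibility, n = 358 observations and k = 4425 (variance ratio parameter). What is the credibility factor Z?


Z = n / (n + k)
= 358 / (358 + 4425)
= 358 / 4783
= 0.0748


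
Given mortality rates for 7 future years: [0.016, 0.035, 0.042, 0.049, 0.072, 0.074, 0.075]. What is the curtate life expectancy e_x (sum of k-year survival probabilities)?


e_x = sum_{k=1}^{n} k_p_x
k_p_x values:
  1_p_x = 0.984
  2_p_x = 0.94956
  3_p_x = 0.909678
  4_p_x = 0.865104
  5_p_x = 0.802817
  6_p_x = 0.743408
  7_p_x = 0.687653
e_x = 5.9422


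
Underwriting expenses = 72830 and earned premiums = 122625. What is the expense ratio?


Expense ratio = expenses / premiums
= 72830 / 122625
= 0.5939


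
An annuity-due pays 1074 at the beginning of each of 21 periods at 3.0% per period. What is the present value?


PV_due = PMT * (1-(1+i)^(-n))/i * (1+i)
PV_immediate = 16555.7359
PV_due = 16555.7359 * 1.03
= 17052.408


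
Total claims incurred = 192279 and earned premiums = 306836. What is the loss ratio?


Loss ratio = claims / premiums
= 192279 / 306836
= 0.6267


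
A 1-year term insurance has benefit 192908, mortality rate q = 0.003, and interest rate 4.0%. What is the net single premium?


NSP = benefit * q * v
v = 1/(1+i) = 0.961538
NSP = 192908 * 0.003 * 0.961538
= 556.4654


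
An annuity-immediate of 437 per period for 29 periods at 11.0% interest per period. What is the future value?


FV = PMT * ((1+i)^n - 1) / i
= 437 * ((1.11)^29 - 1) / 0.11
= 437 * (20.623691 - 1) / 0.11
= 77959.5709


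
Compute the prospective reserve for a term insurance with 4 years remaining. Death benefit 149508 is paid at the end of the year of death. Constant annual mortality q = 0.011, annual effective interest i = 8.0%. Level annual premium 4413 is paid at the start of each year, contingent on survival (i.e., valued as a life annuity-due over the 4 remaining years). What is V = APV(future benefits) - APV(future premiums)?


v = 1/(1+i) = 0.925926
APV(future benefits) per unit = sum_{k=0}^{3} k_p_x * q * v^(k+1) = 0.035875
APV(future benefits) = 149508 * 0.035875 = 5363.5569
Life annuity-due factor ä_{x:4} = sum_{k=0}^{3} k_p_x * v^k = 3.522245
APV(future premiums) = 4413 * 3.522245 = 15543.666
V = 5363.5569 - 15543.666
= -10180.1091


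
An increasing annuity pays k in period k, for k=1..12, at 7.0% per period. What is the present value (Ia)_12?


(Ia)_n = sum_{k=1}^{n} k * v^k, v = 1/(1+i)
v = 0.934579
Sum computed term by term:
(Ia)_12 = 45.2933


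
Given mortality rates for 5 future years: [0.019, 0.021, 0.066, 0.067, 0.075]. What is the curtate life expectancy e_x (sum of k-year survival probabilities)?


e_x = sum_{k=1}^{n} k_p_x
k_p_x values:
  1_p_x = 0.981
  2_p_x = 0.960399
  3_p_x = 0.897013
  4_p_x = 0.836913
  5_p_x = 0.774144
e_x = 4.4495


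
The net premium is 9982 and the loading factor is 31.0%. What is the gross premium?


Gross = net * (1 + loading)
= 9982 * (1 + 0.31)
= 9982 * 1.31
= 13076.42


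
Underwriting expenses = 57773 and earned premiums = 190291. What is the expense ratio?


Expense ratio = expenses / premiums
= 57773 / 190291
= 0.3036


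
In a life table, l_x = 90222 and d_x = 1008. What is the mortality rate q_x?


q_x = d_x / l_x
= 1008 / 90222
= 0.0112


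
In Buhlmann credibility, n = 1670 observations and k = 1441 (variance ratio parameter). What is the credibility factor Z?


Z = n / (n + k)
= 1670 / (1670 + 1441)
= 1670 / 3111
= 0.5368


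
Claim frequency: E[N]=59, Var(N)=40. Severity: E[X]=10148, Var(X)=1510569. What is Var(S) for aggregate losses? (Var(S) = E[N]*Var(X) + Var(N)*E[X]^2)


Var(S) = E[N]*Var(X) + Var(N)*E[X]^2
= 59*1510569 + 40*10148^2
= 89123571 + 4119276160
= 4.2084e+09


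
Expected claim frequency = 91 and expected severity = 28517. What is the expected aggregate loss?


E[S] = E[N] * E[X]
= 91 * 28517
= 2.5950e+06


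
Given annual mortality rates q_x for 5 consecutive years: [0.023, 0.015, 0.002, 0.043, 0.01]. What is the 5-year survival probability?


p_k = 1 - q_k for each year
Survival = product of (1 - q_k)
= 0.977 * 0.985 * 0.998 * 0.957 * 0.99
= 0.9099


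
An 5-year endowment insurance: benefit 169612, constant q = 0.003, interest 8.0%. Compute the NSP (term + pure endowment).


Term component = 2020.4129
Pure endowment = 5_p_x * v^5 * benefit = 0.98509 * 0.680583 * 169612 = 113713.9091
NSP = 115734.322


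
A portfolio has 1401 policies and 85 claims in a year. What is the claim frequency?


frequency = claims / policies
= 85 / 1401
= 0.0607


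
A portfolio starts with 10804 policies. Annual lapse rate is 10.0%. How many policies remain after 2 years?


remaining = initial * (1 - lapse)^years
= 10804 * (1 - 0.1)^2
= 10804 * 0.81
= 8751.24


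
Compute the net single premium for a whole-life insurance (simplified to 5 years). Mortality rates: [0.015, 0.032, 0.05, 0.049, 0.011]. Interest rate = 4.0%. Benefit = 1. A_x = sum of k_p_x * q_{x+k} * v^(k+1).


v = 0.961538
Year 0: k_p_x=1.0, q=0.015, term=0.014423
Year 1: k_p_x=0.985, q=0.032, term=0.029142
Year 2: k_p_x=0.95348, q=0.05, term=0.042382
Year 3: k_p_x=0.905806, q=0.049, term=0.03794
Year 4: k_p_x=0.861422, q=0.011, term=0.007788
A_x = 0.1317


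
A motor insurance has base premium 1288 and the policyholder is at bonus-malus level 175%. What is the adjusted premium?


adjusted = base * BM_level / 100
= 1288 * 175 / 100
= 1288 * 1.75
= 2254.0


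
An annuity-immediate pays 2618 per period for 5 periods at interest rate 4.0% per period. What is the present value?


PV = PMT * (1 - (1+i)^(-n)) / i
= 2618 * (1 - (1+0.04)^(-5)) / 0.04
= 2618 * (1 - 0.821927) / 0.04
= 2618 * 4.451822
= 11654.8709


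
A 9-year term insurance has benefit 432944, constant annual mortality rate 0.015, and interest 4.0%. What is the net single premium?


NSP = benefit * sum_{k=0}^{n-1} k_p_x * q * v^(k+1)
With constant q=0.015, v=0.961538
Sum = 0.105482
NSP = 432944 * 0.105482
= 45667.6757


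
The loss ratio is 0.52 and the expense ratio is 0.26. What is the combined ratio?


Combined ratio = loss ratio + expense ratio
= 0.52 + 0.26
= 0.78


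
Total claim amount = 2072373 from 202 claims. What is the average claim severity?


severity = total / number
= 2072373 / 202
= 10259.2723


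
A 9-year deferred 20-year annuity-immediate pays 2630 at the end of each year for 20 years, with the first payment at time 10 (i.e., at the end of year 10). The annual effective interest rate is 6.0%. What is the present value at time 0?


PV at time 9 of the 20-year annuity-immediate:
a_n = 2630 * (1-(1+0.06)^(-20))/0.06 = 30165.8928
Discount back 9 years to time 0:
PV = 30165.8928 * (1+0.06)^(-9)
= 30165.8928 * 0.591898
= 17855.1456


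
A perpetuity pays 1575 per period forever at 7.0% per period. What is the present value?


PV = PMT / i
= 1575 / 0.07
= 22500.0


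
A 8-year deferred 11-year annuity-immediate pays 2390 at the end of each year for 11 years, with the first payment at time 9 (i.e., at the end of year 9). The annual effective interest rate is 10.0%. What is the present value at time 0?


PV at time 8 of the 11-year annuity-immediate:
a_n = 2390 * (1-(1+0.1)^(-11))/0.1 = 15523.1958
Discount back 8 years to time 0:
PV = 15523.1958 * (1+0.1)^(-8)
= 15523.1958 * 0.466507
= 7241.6854


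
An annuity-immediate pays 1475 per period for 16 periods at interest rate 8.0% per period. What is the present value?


PV = PMT * (1 - (1+i)^(-n)) / i
= 1475 * (1 - (1+0.08)^(-16)) / 0.08
= 1475 * (1 - 0.29189) / 0.08
= 1475 * 8.851369
= 13055.7695


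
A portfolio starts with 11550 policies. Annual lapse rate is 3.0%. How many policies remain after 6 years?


remaining = initial * (1 - lapse)^years
= 11550 * (1 - 0.03)^6
= 11550 * 0.832972
= 9620.8267


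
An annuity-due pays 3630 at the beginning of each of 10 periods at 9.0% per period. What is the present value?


PV_due = PMT * (1-(1+i)^(-n))/i * (1+i)
PV_immediate = 23296.0975
PV_due = 23296.0975 * 1.09
= 25392.7462


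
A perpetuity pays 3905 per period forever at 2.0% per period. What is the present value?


PV = PMT / i
= 3905 / 0.02
= 195250.0


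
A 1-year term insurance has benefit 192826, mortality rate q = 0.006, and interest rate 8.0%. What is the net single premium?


NSP = benefit * q * v
v = 1/(1+i) = 0.925926
NSP = 192826 * 0.006 * 0.925926
= 1071.2556


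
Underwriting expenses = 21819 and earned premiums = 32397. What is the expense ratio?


Expense ratio = expenses / premiums
= 21819 / 32397
= 0.6735


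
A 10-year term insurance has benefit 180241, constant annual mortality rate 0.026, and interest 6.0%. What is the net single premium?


NSP = benefit * sum_{k=0}^{n-1} k_p_x * q * v^(k+1)
With constant q=0.026, v=0.943396
Sum = 0.172606
NSP = 180241 * 0.172606
= 31110.6633


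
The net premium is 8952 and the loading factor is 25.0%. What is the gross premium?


Gross = net * (1 + loading)
= 8952 * (1 + 0.25)
= 8952 * 1.25
= 11190.0


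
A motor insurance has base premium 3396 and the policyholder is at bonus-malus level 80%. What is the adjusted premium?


adjusted = base * BM_level / 100
= 3396 * 80 / 100
= 3396 * 0.8
= 2716.8


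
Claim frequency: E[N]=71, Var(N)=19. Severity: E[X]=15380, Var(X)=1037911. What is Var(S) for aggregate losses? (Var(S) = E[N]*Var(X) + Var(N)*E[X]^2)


Var(S) = E[N]*Var(X) + Var(N)*E[X]^2
= 71*1037911 + 19*15380^2
= 73691681 + 4494343600
= 4.5680e+09


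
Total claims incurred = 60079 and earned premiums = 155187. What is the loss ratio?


Loss ratio = claims / premiums
= 60079 / 155187
= 0.3871


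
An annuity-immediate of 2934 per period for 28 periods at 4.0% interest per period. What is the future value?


FV = PMT * ((1+i)^n - 1) / i
= 2934 * ((1.04)^28 - 1) / 0.04
= 2934 * (2.998703 - 1) / 0.04
= 146604.8885


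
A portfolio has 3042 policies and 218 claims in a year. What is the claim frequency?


frequency = claims / policies
= 218 / 3042
= 0.0717


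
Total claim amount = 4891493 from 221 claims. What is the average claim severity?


severity = total / number
= 4891493 / 221
= 22133.4525


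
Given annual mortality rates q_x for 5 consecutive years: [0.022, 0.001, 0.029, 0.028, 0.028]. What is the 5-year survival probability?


p_k = 1 - q_k for each year
Survival = product of (1 - q_k)
= 0.978 * 0.999 * 0.971 * 0.972 * 0.972
= 0.8963


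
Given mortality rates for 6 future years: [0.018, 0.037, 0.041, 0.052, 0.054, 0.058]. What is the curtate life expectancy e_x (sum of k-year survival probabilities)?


e_x = sum_{k=1}^{n} k_p_x
k_p_x values:
  1_p_x = 0.982
  2_p_x = 0.945666
  3_p_x = 0.906894
  4_p_x = 0.859735
  5_p_x = 0.81331
  6_p_x = 0.766138
e_x = 5.2737


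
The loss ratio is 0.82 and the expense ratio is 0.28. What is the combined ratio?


Combined ratio = loss ratio + expense ratio
= 0.82 + 0.28
= 1.1


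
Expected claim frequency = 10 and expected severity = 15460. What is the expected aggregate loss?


E[S] = E[N] * E[X]
= 10 * 15460
= 154600


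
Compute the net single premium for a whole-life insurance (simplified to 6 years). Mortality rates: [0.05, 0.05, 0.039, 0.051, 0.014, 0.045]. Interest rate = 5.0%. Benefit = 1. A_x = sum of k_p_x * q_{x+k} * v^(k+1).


v = 0.952381
Year 0: k_p_x=1.0, q=0.05, term=0.047619
Year 1: k_p_x=0.95, q=0.05, term=0.043084
Year 2: k_p_x=0.9025, q=0.039, term=0.030405
Year 3: k_p_x=0.867302, q=0.051, term=0.03639
Year 4: k_p_x=0.82307, q=0.014, term=0.009029
Year 5: k_p_x=0.811547, q=0.045, term=0.027252
A_x = 0.1938


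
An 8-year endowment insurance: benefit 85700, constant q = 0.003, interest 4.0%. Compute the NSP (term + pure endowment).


Term component = 1713.98
Pure endowment = 8_p_x * v^8 * benefit = 0.97625 * 0.73069 * 85700 = 61132.9529
NSP = 62846.9329


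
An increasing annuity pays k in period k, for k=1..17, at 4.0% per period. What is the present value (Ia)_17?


(Ia)_n = sum_{k=1}^{n} k * v^k, v = 1/(1+i)
v = 0.961538
Sum computed term by term:
(Ia)_17 = 98.1238


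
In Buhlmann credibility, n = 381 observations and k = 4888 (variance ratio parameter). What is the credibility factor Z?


Z = n / (n + k)
= 381 / (381 + 4888)
= 381 / 5269
= 0.0723


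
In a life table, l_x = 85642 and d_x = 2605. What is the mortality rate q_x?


q_x = d_x / l_x
= 2605 / 85642
= 0.0304


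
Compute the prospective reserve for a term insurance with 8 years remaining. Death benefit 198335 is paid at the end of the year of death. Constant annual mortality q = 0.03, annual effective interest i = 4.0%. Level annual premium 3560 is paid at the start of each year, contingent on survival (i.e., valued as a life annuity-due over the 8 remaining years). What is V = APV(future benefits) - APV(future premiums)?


v = 1/(1+i) = 0.961538
APV(future benefits) per unit = sum_{k=0}^{7} k_p_x * q * v^(k+1) = 0.18314
APV(future benefits) = 198335 * 0.18314 = 36323.0496
Life annuity-due factor ä_{x:8} = sum_{k=0}^{7} k_p_x * v^k = 6.348849
APV(future premiums) = 3560 * 6.348849 = 22601.904
V = 36323.0496 - 22601.904
= 13721.1456


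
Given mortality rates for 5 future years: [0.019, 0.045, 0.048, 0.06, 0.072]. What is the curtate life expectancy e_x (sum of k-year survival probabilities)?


e_x = sum_{k=1}^{n} k_p_x
k_p_x values:
  1_p_x = 0.981
  2_p_x = 0.936855
  3_p_x = 0.891886
  4_p_x = 0.838373
  5_p_x = 0.77801
e_x = 4.4261


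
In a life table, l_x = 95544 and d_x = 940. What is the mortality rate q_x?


q_x = d_x / l_x
= 940 / 95544
= 0.0098


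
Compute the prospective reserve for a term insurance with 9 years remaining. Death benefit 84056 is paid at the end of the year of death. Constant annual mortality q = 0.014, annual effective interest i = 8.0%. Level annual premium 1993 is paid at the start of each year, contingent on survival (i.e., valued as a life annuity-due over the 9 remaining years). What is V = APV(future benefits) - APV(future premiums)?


v = 1/(1+i) = 0.925926
APV(future benefits) per unit = sum_{k=0}^{8} k_p_x * q * v^(k+1) = 0.08331
APV(future benefits) = 84056 * 0.08331 = 7002.6856
Life annuity-due factor ä_{x:9} = sum_{k=0}^{8} k_p_x * v^k = 6.426753
APV(future premiums) = 1993 * 6.426753 = 12808.5193
V = 7002.6856 - 12808.5193
= -5805.8337


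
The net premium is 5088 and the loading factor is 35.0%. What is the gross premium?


Gross = net * (1 + loading)
= 5088 * (1 + 0.35)
= 5088 * 1.35
= 6868.8


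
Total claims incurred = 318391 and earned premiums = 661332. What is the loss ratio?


Loss ratio = claims / premiums
= 318391 / 661332
= 0.4814


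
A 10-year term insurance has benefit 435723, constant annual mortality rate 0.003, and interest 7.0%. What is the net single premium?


NSP = benefit * sum_{k=0}^{n-1} k_p_x * q * v^(k+1)
With constant q=0.003, v=0.934579
Sum = 0.020823
NSP = 435723 * 0.020823
= 9073.1306


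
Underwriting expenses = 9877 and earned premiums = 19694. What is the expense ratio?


Expense ratio = expenses / premiums
= 9877 / 19694
= 0.5015


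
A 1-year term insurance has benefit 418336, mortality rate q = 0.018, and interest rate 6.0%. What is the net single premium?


NSP = benefit * q * v
v = 1/(1+i) = 0.943396
NSP = 418336 * 0.018 * 0.943396
= 7103.8189


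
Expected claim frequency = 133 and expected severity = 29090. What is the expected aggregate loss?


E[S] = E[N] * E[X]
= 133 * 29090
= 3.8690e+06


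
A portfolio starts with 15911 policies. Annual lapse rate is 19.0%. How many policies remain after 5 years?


remaining = initial * (1 - lapse)^years
= 15911 * (1 - 0.19)^5
= 15911 * 0.348678
= 5547.8227
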